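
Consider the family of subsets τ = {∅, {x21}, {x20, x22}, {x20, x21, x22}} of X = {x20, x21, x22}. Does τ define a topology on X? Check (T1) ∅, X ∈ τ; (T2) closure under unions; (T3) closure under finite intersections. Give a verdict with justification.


τ IS a topology on X.

Axiom (T1): ∅ ∈ τ? Yes; X ∈ τ? Yes.
Axiom (T2/T3): check pairwise unions and intersections of members of τ.
All pairwise intersections and unions checked — each lies in τ. Therefore τ satisfies (T1), (T2), (T3): it IS a topology on X.


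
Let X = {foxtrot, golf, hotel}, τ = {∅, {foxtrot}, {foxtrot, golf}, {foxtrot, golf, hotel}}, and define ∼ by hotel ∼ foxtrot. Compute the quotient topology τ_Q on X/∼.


X/∼ = {[foxtrot=hotel], [golf]}; |τ_Q| = 2.

Equivalence classes: [foxtrot=hotel], [golf].
Quotient map π: X → X/∼ sends foxtrot ↦ [foxtrot=hotel], golf ↦ [golf], hotel ↦ [foxtrot=hotel].
For each subset V ⊆ X/∼, compute π^{-1}(V) ⊆ X and check whether π^{-1}(V) ∈ τ. V is open in τ_Q iff π^{-1}(V) ∈ τ.
  V = {}: π^{-1}(V) = ∅ ∈ τ ✓.
  V = {[foxtrot=hotel]}: π^{-1}(V) = {foxtrot, hotel} ∉ τ ✗.
  V = {[golf]}: π^{-1}(V) = {golf} ∉ τ ✗.
  V = {[foxtrot=hotel], [golf]}: π^{-1}(V) = {foxtrot, golf, hotel} ∈ τ ✓.
Open sets in the quotient: τ_Q = {{}, {[foxtrot=hotel], [golf]}} (2 elements).


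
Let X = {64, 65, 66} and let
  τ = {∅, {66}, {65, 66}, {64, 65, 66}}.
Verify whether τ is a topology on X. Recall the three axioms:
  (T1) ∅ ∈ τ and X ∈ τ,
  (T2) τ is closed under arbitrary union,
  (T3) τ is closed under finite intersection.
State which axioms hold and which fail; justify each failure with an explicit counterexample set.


τ IS a topology on X.

Axiom (T1): ∅ ∈ τ? Yes; X ∈ τ? Yes.
Axiom (T2/T3): check pairwise unions and intersections of members of τ.
All pairwise intersections and unions checked — each lies in τ. Therefore τ satisfies (T1), (T2), (T3): it IS a topology on X.


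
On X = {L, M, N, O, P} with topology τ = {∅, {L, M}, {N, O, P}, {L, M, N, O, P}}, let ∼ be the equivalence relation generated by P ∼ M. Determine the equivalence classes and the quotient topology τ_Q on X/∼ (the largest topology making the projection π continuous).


X/∼ = {[L], [M=P], [N], [O]}; |τ_Q| = 2.

Equivalence classes: [L], [M=P], [N], [O].
Quotient map π: X → X/∼ sends L ↦ [L], M ↦ [M=P], N ↦ [N], O ↦ [O], P ↦ [M=P].
For each subset V ⊆ X/∼, compute π^{-1}(V) ⊆ X and check whether π^{-1}(V) ∈ τ. V is open in τ_Q iff π^{-1}(V) ∈ τ.
  V = {}: π^{-1}(V) = ∅ ∈ τ ✓.
  V = {[L]}: π^{-1}(V) = {L} ∉ τ ✗.
  V = {[M=P]}: π^{-1}(V) = {M, P} ∉ τ ✗.
  V = {[L], [M=P]}: π^{-1}(V) = {L, M, P} ∉ τ ✗.
  V = {[N]}: π^{-1}(V) = {N} ∉ τ ✗.
  V = {[L], [N]}: π^{-1}(V) = {L, N} ∉ τ ✗.
  V = {[M=P], [N]}: π^{-1}(V) = {M, N, P} ∉ τ ✗.
  V = {[L], [M=P], [N]}: π^{-1}(V) = {L, M, N, P} ∉ τ ✗.
  V = {[O]}: π^{-1}(V) = {O} ∉ τ ✗.
  V = {[L], [O]}: π^{-1}(V) = {L, O} ∉ τ ✗.
  V = {[M=P], [O]}: π^{-1}(V) = {M, O, P} ∉ τ ✗.
  V = {[L], [M=P], [O]}: π^{-1}(V) = {L, M, O, P} ∉ τ ✗.
  V = {[N], [O]}: π^{-1}(V) = {N, O} ∉ τ ✗.
  V = {[L], [N], [O]}: π^{-1}(V) = {L, N, O} ∉ τ ✗.
  V = {[M=P], [N], [O]}: π^{-1}(V) = {M, N, O, P} ∉ τ ✗.
  V = {[L], [M=P], [N], [O]}: π^{-1}(V) = {L, M, N, O, P} ∈ τ ✓.
Open sets in the quotient: τ_Q = {{}, {[L], [M=P], [N], [O]}} (2 elements).


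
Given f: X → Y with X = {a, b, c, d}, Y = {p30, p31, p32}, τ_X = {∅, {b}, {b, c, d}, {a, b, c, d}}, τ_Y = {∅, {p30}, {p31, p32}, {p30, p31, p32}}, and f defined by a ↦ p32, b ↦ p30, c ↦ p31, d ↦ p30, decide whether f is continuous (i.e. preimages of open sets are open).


f is NOT continuous.

Compute f^{-1}(U) for each U ∈ τ_Y:
  U = ∅: f^{-1}(U) = ∅ ∈ τ_X ✓.
  U = {p30}: f^{-1}(U) = {b, d} ∉ τ_X ✗.
  U = {p31, p32}: f^{-1}(U) = {a, c} ∉ τ_X ✗.
  U = {p30, p31, p32}: f^{-1}(U) = {a, b, c, d} ∈ τ_X ✓.
Found U = {p30} with f^{-1}(U) = {b, d} not in τ_X. Therefore f is NOT continuous.


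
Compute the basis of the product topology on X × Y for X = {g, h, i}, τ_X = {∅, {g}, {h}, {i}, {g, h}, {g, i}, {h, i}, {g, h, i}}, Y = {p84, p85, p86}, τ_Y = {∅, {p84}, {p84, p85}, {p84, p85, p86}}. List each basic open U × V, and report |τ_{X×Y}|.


Basis B = {∅ × ∅, {g} × {p84}, {h} × {p84}, {i} × {p84}, {g} × {p84, p85}, {g, h} × {p84}, {g, i} × {p84}, {h} × {p84, p85}, {h, i} × {p84}, {i} × {p84, p85}, {g} × {p84, p85, p86}, {g, h, i} × {p84}, {h} × {p84, p85, p86}, {i} × {p84, p85, p86}, {g, h} × {p84, p85}, {g, i} × {p84, p85}, {h, i} × {p84, p85}, {g, h} × {p84, p85, p86}, {g, i} × {p84, p85, p86}, {g, h, i} × {p84, p85}, {h, i} × {p84, p85, p86}, {g, h, i} × {p84, p85, p86}}; |τ_{X×Y}| = 64.

Enumerate products U × V with U ∈ τ_X, V ∈ τ_Y (deduplicated):
  ∅ × ∅ = {} (∅)
  {g} × {p84} = {(g,p84)}
  {h} × {p84} = {(h,p84)}
  {i} × {p84} = {(i,p84)}
  {g} × {p84, p85} = {(g,p84), (g,p85)}
  {g, h} × {p84} = {(g,p84), (h,p84)}
  {g, i} × {p84} = {(g,p84), (i,p84)}
  {h} × {p84, p85} = {(h,p84), (h,p85)}
  {h, i} × {p84} = {(h,p84), (i,p84)}
  {i} × {p84, p85} = {(i,p84), (i,p85)}
  {g} × {p84, p85, p86} = {(g,p84), (g,p85), (g,p86)}
  {g, h, i} × {p84} = {(g,p84), (h,p84), (i,p84)}
  {h} × {p84, p85, p86} = {(h,p84), (h,p85), (h,p86)}
  {i} × {p84, p85, p86} = {(i,p84), (i,p85), (i,p86)}
  {g, h} × {p84, p85} = {(g,p84), (g,p85), (h,p84), (h,p85)}
  {g, i} × {p84, p85} = {(g,p84), (g,p85), (i,p84), (i,p85)}
  {h, i} × {p84, p85} = {(h,p84), (h,p85), (i,p84), (i,p85)}
  {g, h} × {p84, p85, p86} = {(g,p84), (g,p85), (g,p86), (h,p84), (h,p85), (h,p86)}
  {g, i} × {p84, p85, p86} = {(g,p84), (g,p85), (g,p86), (i,p84), (i,p85), (i,p86)}
  {g, h, i} × {p84, p85} = {(g,p84), (g,p85), (h,p84), (h,p85), (i,p84), (i,p85)}
  {h, i} × {p84, p85, p86} = {(h,p84), (h,p85), (h,p86), (i,p84), (i,p85), (i,p86)}
  {g, h, i} × {p84, p85, p86} = {(g,p84), (g,p85), (g,p86), (h,p84), (h,p85), (h,p86), (i,p84), (i,p85), (i,p86)}
These 22 distinct sets form the basis B.
Close under arbitrary unions to get τ_{X×Y}; counting gives |τ_{X×Y}| = 64.


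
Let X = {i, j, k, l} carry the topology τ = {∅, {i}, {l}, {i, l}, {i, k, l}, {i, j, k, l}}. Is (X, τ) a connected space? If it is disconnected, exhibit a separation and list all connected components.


(X, τ) is connected.

Find clopen sets (U ∈ τ with X ∖ U ∈ τ):
  U = ∅, X ∖ U = {i, j, k, l} — both open, so U is clopen.
  U = {i, j, k, l}, X ∖ U = ∅ — both open, so U is clopen.
Only trivial clopens (∅ and X) exist, so (X, τ) is connected.
Compute connected components by grouping points that agree on all clopens:
  component: {i, j, k, l}


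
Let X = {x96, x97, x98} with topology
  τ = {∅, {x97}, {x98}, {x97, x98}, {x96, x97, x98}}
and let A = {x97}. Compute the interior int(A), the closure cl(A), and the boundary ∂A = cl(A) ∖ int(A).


int(A) = {x97}, cl(A) = {x96, x97}, ∂A = {x96}.

Closed sets in (X, τ) are complements of opens:
  closed(X, τ) = {∅, {x96}, {x96, x97}, {x96, x98}, {x96, x97, x98}}.
int(A) = ⋃ {U ∈ τ : U ⊆ A}. Opens contained in A: ∅, {x97}.
Taking the union of these: int(A) = {x97}.
cl(A) = ⋂ {C closed : A ⊆ C}. Closed sets containing A: {x96, x97}, {x96, x97, x98}.
Intersecting these: cl(A) = {x96, x97}.
∂A = cl(A) ∖ int(A) = {x96, x97} ∖ {x97} = {x96}.


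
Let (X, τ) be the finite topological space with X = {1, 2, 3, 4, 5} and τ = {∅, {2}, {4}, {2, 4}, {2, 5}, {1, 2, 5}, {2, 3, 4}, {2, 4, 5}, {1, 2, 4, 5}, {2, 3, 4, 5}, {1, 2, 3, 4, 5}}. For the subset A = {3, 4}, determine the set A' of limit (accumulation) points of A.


A' = {3}

For each x ∈ X, list the open sets U ∈ τ with x ∈ U, then check whether U ∩ (A ∖ {x}) ≠ ∅ for every such U.
  x = 1: open {1, 2, 5} ∋ x has {1, 2, 5} ∩ (A ∖ {1}) = ∅, so x is NOT a limit point.
  x = 2: open {2} ∋ x has {2} ∩ (A ∖ {2}) = ∅, so x is NOT a limit point.
  x = 3: opens ∋ x are {2, 3, 4}, {2, 3, 4, 5}, {1, 2, 3, 4, 5}; each meets A ∖ {3}, so x IS a limit point.
  x = 4: open {4} ∋ x has {4} ∩ (A ∖ {4}) = ∅, so x is NOT a limit point.
  x = 5: open {2, 5} ∋ x has {2, 5} ∩ (A ∖ {5}) = ∅, so x is NOT a limit point.
Collecting: A' = {3}.


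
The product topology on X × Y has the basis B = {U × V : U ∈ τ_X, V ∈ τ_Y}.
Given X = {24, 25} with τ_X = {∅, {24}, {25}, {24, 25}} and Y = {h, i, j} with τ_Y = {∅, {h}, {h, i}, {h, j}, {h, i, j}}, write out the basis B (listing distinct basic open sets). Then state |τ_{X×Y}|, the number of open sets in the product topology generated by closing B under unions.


Basis B = {∅ × ∅, {24} × {h}, {25} × {h}, {24} × {h, i}, {24} × {h, j}, {24, 25} × {h}, {25} × {h, i}, {25} × {h, j}, {24} × {h, i, j}, {25} × {h, i, j}, {24, 25} × {h, i}, {24, 25} × {h, j}, {24, 25} × {h, i, j}}; |τ_{X×Y}| = 25.

Enumerate products U × V with U ∈ τ_X, V ∈ τ_Y (deduplicated):
  ∅ × ∅ = {} (∅)
  {24} × {h} = {(24,h)}
  {25} × {h} = {(25,h)}
  {24} × {h, i} = {(24,h), (24,i)}
  {24} × {h, j} = {(24,h), (24,j)}
  {24, 25} × {h} = {(24,h), (25,h)}
  {25} × {h, i} = {(25,h), (25,i)}
  {25} × {h, j} = {(25,h), (25,j)}
  {24} × {h, i, j} = {(24,h), (24,i), (24,j)}
  {25} × {h, i, j} = {(25,h), (25,i), (25,j)}
  {24, 25} × {h, i} = {(24,h), (24,i), (25,h), (25,i)}
  {24, 25} × {h, j} = {(24,h), (24,j), (25,h), (25,j)}
  {24, 25} × {h, i, j} = {(24,h), (24,i), (24,j), (25,h), (25,i), (25,j)}
These 13 distinct sets form the basis B.
Close under arbitrary unions to get τ_{X×Y}; counting gives |τ_{X×Y}| = 25.


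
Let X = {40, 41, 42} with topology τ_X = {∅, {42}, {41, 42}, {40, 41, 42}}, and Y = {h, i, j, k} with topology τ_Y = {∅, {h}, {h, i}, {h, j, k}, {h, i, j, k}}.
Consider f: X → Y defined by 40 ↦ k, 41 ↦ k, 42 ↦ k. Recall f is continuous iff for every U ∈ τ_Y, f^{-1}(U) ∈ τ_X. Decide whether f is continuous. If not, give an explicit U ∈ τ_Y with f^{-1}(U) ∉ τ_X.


f IS continuous.

Compute f^{-1}(U) for each U ∈ τ_Y:
  U = ∅: f^{-1}(U) = ∅ ∈ τ_X ✓.
  U = {h}: f^{-1}(U) = ∅ ∈ τ_X ✓.
  U = {h, i}: f^{-1}(U) = ∅ ∈ τ_X ✓.
  U = {h, j, k}: f^{-1}(U) = {40, 41, 42} ∈ τ_X ✓.
  U = {h, i, j, k}: f^{-1}(U) = {40, 41, 42} ∈ τ_X ✓.
Every preimage lies in τ_X, so f IS continuous.


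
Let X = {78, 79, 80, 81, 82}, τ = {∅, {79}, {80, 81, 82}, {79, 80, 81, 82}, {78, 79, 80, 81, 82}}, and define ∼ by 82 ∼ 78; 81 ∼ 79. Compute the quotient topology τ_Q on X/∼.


X/∼ = {[78=82], [79=81], [80]}; |τ_Q| = 2.

Equivalence classes: [78=82], [79=81], [80].
Quotient map π: X → X/∼ sends 78 ↦ [78=82], 79 ↦ [79=81], 80 ↦ [80], 81 ↦ [79=81], 82 ↦ [78=82].
For each subset V ⊆ X/∼, compute π^{-1}(V) ⊆ X and check whether π^{-1}(V) ∈ τ. V is open in τ_Q iff π^{-1}(V) ∈ τ.
  V = {}: π^{-1}(V) = ∅ ∈ τ ✓.
  V = {[78=82]}: π^{-1}(V) = {78, 82} ∉ τ ✗.
  V = {[79=81]}: π^{-1}(V) = {79, 81} ∉ τ ✗.
  V = {[78=82], [79=81]}: π^{-1}(V) = {78, 79, 81, 82} ∉ τ ✗.
  V = {[80]}: π^{-1}(V) = {80} ∉ τ ✗.
  V = {[78=82], [80]}: π^{-1}(V) = {78, 80, 82} ∉ τ ✗.
  V = {[79=81], [80]}: π^{-1}(V) = {79, 80, 81} ∉ τ ✗.
  V = {[78=82], [79=81], [80]}: π^{-1}(V) = {78, 79, 80, 81, 82} ∈ τ ✓.
Open sets in the quotient: τ_Q = {{}, {[78=82], [79=81], [80]}} (2 elements).


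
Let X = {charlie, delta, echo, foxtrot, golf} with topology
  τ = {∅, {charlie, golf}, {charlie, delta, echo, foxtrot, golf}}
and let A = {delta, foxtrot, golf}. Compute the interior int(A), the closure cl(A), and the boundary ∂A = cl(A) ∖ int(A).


int(A) = ∅, cl(A) = {charlie, delta, echo, foxtrot, golf}, ∂A = {charlie, delta, echo, foxtrot, golf}.

Closed sets in (X, τ) are complements of opens:
  closed(X, τ) = {∅, {delta, echo, foxtrot}, {charlie, delta, echo, foxtrot, golf}}.
int(A) = ⋃ {U ∈ τ : U ⊆ A}. Opens contained in A: ∅.
Taking the union of these: int(A) = ∅.
cl(A) = ⋂ {C closed : A ⊆ C}. Closed sets containing A: {charlie, delta, echo, foxtrot, golf}.
Intersecting these: cl(A) = {charlie, delta, echo, foxtrot, golf}.
∂A = cl(A) ∖ int(A) = {charlie, delta, echo, foxtrot, golf} ∖ ∅ = {charlie, delta, echo, foxtrot, golf}.


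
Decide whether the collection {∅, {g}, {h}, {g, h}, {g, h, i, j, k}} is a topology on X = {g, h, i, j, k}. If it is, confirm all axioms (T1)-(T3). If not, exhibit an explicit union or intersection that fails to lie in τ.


τ IS a topology on X.

Axiom (T1): ∅ ∈ τ? Yes; X ∈ τ? Yes.
Axiom (T2/T3): check pairwise unions and intersections of members of τ.
All pairwise intersections and unions checked — each lies in τ. Therefore τ satisfies (T1), (T2), (T3): it IS a topology on X.


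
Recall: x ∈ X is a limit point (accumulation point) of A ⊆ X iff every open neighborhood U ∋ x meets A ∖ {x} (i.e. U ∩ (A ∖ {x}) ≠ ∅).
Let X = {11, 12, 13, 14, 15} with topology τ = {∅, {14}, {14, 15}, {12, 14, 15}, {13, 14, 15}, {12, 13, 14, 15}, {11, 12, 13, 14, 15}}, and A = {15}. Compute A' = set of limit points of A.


A' = {11, 12, 13}

For each x ∈ X, list the open sets U ∈ τ with x ∈ U, then check whether U ∩ (A ∖ {x}) ≠ ∅ for every such U.
  x = 11: opens ∋ x are {11, 12, 13, 14, 15}; each meets A ∖ {11}, so x IS a limit point.
  x = 12: opens ∋ x are {12, 14, 15}, {12, 13, 14, 15}, {11, 12, 13, 14, 15}; each meets A ∖ {12}, so x IS a limit point.
  x = 13: opens ∋ x are {13, 14, 15}, {12, 13, 14, 15}, {11, 12, 13, 14, 15}; each meets A ∖ {13}, so x IS a limit point.
  x = 14: open {14} ∋ x has {14} ∩ (A ∖ {14}) = ∅, so x is NOT a limit point.
  x = 15: open {14, 15} ∋ x has {14, 15} ∩ (A ∖ {15}) = ∅, so x is NOT a limit point.
Collecting: A' = {11, 12, 13}.


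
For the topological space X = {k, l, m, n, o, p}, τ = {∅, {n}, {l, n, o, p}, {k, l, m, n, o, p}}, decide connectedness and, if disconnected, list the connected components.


(X, τ) is connected.

Find clopen sets (U ∈ τ with X ∖ U ∈ τ):
  U = ∅, X ∖ U = {k, l, m, n, o, p} — both open, so U is clopen.
  U = {k, l, m, n, o, p}, X ∖ U = ∅ — both open, so U is clopen.
Only trivial clopens (∅ and X) exist, so (X, τ) is connected.
Compute connected components by grouping points that agree on all clopens:
  component: {k, l, m, n, o, p}


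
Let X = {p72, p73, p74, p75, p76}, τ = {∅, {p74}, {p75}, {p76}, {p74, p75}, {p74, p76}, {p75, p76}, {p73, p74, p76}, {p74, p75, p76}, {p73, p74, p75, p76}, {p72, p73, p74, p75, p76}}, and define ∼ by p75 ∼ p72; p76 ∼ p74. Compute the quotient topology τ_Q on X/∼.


X/∼ = {[p72=p75], [p73], [p74=p76]}; |τ_Q| = 4.

Equivalence classes: [p72=p75], [p73], [p74=p76].
Quotient map π: X → X/∼ sends p72 ↦ [p72=p75], p73 ↦ [p73], p74 ↦ [p74=p76], p75 ↦ [p72=p75], p76 ↦ [p74=p76].
For each subset V ⊆ X/∼, compute π^{-1}(V) ⊆ X and check whether π^{-1}(V) ∈ τ. V is open in τ_Q iff π^{-1}(V) ∈ τ.
  V = {}: π^{-1}(V) = ∅ ∈ τ ✓.
  V = {[p72=p75]}: π^{-1}(V) = {p72, p75} ∉ τ ✗.
  V = {[p73]}: π^{-1}(V) = {p73} ∉ τ ✗.
  V = {[p72=p75], [p73]}: π^{-1}(V) = {p72, p73, p75} ∉ τ ✗.
  V = {[p74=p76]}: π^{-1}(V) = {p74, p76} ∈ τ ✓.
  V = {[p72=p75], [p74=p76]}: π^{-1}(V) = {p72, p74, p75, p76} ∉ τ ✗.
  V = {[p73], [p74=p76]}: π^{-1}(V) = {p73, p74, p76} ∈ τ ✓.
  V = {[p72=p75], [p73], [p74=p76]}: π^{-1}(V) = {p72, p73, p74, p75, p76} ∈ τ ✓.
Open sets in the quotient: τ_Q = {{}, {[p74=p76]}, {[p73], [p74=p76]}, {[p72=p75], [p73], [p74=p76]}} (4 elements).


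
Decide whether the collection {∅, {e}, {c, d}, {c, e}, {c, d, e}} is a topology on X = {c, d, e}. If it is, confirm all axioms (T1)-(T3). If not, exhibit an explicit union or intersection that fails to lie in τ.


τ is NOT a topology on X.

Axiom (T1): ∅ ∈ τ? Yes; X ∈ τ? Yes.
Axiom (T2/T3): check pairwise unions and intersections of members of τ.
Counterexample for (T3): {c, d} ∩ {c, e} = {c} ∉ τ. Therefore τ is NOT a topology.


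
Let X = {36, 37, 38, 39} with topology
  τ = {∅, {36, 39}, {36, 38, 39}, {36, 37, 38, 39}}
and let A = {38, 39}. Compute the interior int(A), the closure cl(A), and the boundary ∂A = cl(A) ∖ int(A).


int(A) = ∅, cl(A) = {36, 37, 38, 39}, ∂A = {36, 37, 38, 39}.

Closed sets in (X, τ) are complements of opens:
  closed(X, τ) = {∅, {37}, {37, 38}, {36, 37, 38, 39}}.
int(A) = ⋃ {U ∈ τ : U ⊆ A}. Opens contained in A: ∅.
Taking the union of these: int(A) = ∅.
cl(A) = ⋂ {C closed : A ⊆ C}. Closed sets containing A: {36, 37, 38, 39}.
Intersecting these: cl(A) = {36, 37, 38, 39}.
∂A = cl(A) ∖ int(A) = {36, 37, 38, 39} ∖ ∅ = {36, 37, 38, 39}.


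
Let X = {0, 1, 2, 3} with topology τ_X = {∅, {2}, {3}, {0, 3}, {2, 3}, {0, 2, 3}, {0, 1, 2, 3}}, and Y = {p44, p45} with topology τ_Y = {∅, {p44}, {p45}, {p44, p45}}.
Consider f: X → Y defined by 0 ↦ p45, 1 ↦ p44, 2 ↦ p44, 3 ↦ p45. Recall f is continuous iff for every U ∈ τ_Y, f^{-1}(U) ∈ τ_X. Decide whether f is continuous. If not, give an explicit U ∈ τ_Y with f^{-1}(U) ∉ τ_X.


f is NOT continuous.

Compute f^{-1}(U) for each U ∈ τ_Y:
  U = ∅: f^{-1}(U) = ∅ ∈ τ_X ✓.
  U = {p44}: f^{-1}(U) = {1, 2} ∉ τ_X ✗.
  U = {p45}: f^{-1}(U) = {0, 3} ∈ τ_X ✓.
  U = {p44, p45}: f^{-1}(U) = {0, 1, 2, 3} ∈ τ_X ✓.
Found U = {p44} with f^{-1}(U) = {1, 2} not in τ_X. Therefore f is NOT continuous.


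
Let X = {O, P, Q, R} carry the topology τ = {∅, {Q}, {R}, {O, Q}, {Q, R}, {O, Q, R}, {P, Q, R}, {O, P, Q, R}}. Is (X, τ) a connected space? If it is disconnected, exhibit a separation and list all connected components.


(X, τ) is connected.

Find clopen sets (U ∈ τ with X ∖ U ∈ τ):
  U = ∅, X ∖ U = {O, P, Q, R} — both open, so U is clopen.
  U = {O, P, Q, R}, X ∖ U = ∅ — both open, so U is clopen.
Only trivial clopens (∅ and X) exist, so (X, τ) is connected.
Compute connected components by grouping points that agree on all clopens:
  component: {O, P, Q, R}


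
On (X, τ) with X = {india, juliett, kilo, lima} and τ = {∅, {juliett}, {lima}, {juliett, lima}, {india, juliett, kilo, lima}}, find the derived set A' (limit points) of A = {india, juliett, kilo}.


A' = {india, kilo}

For each x ∈ X, list the open sets U ∈ τ with x ∈ U, then check whether U ∩ (A ∖ {x}) ≠ ∅ for every such U.
  x = india: opens ∋ x are {india, juliett, kilo, lima}; each meets A ∖ {india}, so x IS a limit point.
  x = juliett: open {juliett} ∋ x has {juliett} ∩ (A ∖ {juliett}) = ∅, so x is NOT a limit point.
  x = kilo: opens ∋ x are {india, juliett, kilo, lima}; each meets A ∖ {kilo}, so x IS a limit point.
  x = lima: open {lima} ∋ x has {lima} ∩ (A ∖ {lima}) = ∅, so x is NOT a limit point.
Collecting: A' = {india, kilo}.


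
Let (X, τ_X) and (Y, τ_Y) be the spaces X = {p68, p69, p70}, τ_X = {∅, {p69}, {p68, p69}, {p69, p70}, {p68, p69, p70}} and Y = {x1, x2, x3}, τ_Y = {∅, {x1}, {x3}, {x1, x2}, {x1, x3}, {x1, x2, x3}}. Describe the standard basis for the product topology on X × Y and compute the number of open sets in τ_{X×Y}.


Basis B = {∅ × ∅, {p69} × {x1}, {p69} × {x3}, {p68, p69} × {x1}, {p68, p69} × {x3}, {p69} × {x1, x2}, {p69} × {x1, x3}, {p69, p70} × {x1}, {p69, p70} × {x3}, {p68, p69, p70} × {x1}, {p68, p69, p70} × {x3}, {p69} × {x1, x2, x3}, {p68, p69} × {x1, x2}, {p68, p69} × {x1, x3}, {p69, p70} × {x1, x2}, {p69, p70} × {x1, x3}, {p68, p69} × {x1, x2, x3}, {p68, p69, p70} × {x1, x2}, {p68, p69, p70} × {x1, x3}, {p69, p70} × {x1, x2, x3}, {p68, p69, p70} × {x1, x2, x3}}; |τ_{X×Y}| = 70.

Enumerate products U × V with U ∈ τ_X, V ∈ τ_Y (deduplicated):
  ∅ × ∅ = {} (∅)
  {p69} × {x1} = {(p69,x1)}
  {p69} × {x3} = {(p69,x3)}
  {p68, p69} × {x1} = {(p68,x1), (p69,x1)}
  {p68, p69} × {x3} = {(p68,x3), (p69,x3)}
  {p69} × {x1, x2} = {(p69,x1), (p69,x2)}
  {p69} × {x1, x3} = {(p69,x1), (p69,x3)}
  {p69, p70} × {x1} = {(p69,x1), (p70,x1)}
  {p69, p70} × {x3} = {(p69,x3), (p70,x3)}
  {p68, p69, p70} × {x1} = {(p68,x1), (p69,x1), (p70,x1)}
  {p68, p69, p70} × {x3} = {(p68,x3), (p69,x3), (p70,x3)}
  {p69} × {x1, x2, x3} = {(p69,x1), (p69,x2), (p69,x3)}
  {p68, p69} × {x1, x2} = {(p68,x1), (p68,x2), (p69,x1), (p69,x2)}
  {p68, p69} × {x1, x3} = {(p68,x1), (p68,x3), (p69,x1), (p69,x3)}
  {p69, p70} × {x1, x2} = {(p69,x1), (p69,x2), (p70,x1), (p70,x2)}
  {p69, p70} × {x1, x3} = {(p69,x1), (p69,x3), (p70,x1), (p70,x3)}
  {p68, p69} × {x1, x2, x3} = {(p68,x1), (p68,x2), (p68,x3), (p69,x1), (p69,x2), (p69,x3)}
  {p68, p69, p70} × {x1, x2} = {(p68,x1), (p68,x2), (p69,x1), (p69,x2), (p70,x1), (p70,x2)}
  {p68, p69, p70} × {x1, x3} = {(p68,x1), (p68,x3), (p69,x1), (p69,x3), (p70,x1), (p70,x3)}
  {p69, p70} × {x1, x2, x3} = {(p69,x1), (p69,x2), (p69,x3), (p70,x1), (p70,x2), (p70,x3)}
  {p68, p69, p70} × {x1, x2, x3} = {(p68,x1), (p68,x2), (p68,x3), (p69,x1), (p69,x2), (p69,x3), (p70,x1), (p70,x2), (p70,x3)}
These 21 distinct sets form the basis B.
Close under arbitrary unions to get τ_{X×Y}; counting gives |τ_{X×Y}| = 70.


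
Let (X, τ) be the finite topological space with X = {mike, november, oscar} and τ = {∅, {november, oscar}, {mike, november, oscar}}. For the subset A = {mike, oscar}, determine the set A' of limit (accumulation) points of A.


A' = {mike, november}

For each x ∈ X, list the open sets U ∈ τ with x ∈ U, then check whether U ∩ (A ∖ {x}) ≠ ∅ for every such U.
  x = mike: opens ∋ x are {mike, november, oscar}; each meets A ∖ {mike}, so x IS a limit point.
  x = november: opens ∋ x are {november, oscar}, {mike, november, oscar}; each meets A ∖ {november}, so x IS a limit point.
  x = oscar: open {november, oscar} ∋ x has {november, oscar} ∩ (A ∖ {oscar}) = ∅, so x is NOT a limit point.
Collecting: A' = {mike, november}.


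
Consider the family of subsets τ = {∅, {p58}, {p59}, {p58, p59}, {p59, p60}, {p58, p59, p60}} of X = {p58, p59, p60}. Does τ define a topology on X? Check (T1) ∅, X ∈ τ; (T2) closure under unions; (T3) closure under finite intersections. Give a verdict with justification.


τ IS a topology on X.

Axiom (T1): ∅ ∈ τ? Yes; X ∈ τ? Yes.
Axiom (T2/T3): check pairwise unions and intersections of members of τ.
All pairwise intersections and unions checked — each lies in τ. Therefore τ satisfies (T1), (T2), (T3): it IS a topology on X.


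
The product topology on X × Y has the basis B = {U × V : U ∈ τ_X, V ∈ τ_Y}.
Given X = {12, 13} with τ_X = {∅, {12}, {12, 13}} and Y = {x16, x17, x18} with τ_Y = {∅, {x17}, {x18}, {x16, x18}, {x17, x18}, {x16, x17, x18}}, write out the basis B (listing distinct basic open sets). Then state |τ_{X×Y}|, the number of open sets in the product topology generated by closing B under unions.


Basis B = {∅ × ∅, {12} × {x17}, {12} × {x18}, {12} × {x16, x18}, {12} × {x17, x18}, {12, 13} × {x17}, {12, 13} × {x18}, {12} × {x16, x17, x18}, {12, 13} × {x16, x18}, {12, 13} × {x17, x18}, {12, 13} × {x16, x17, x18}}; |τ_{X×Y}| = 18.

Enumerate products U × V with U ∈ τ_X, V ∈ τ_Y (deduplicated):
  ∅ × ∅ = {} (∅)
  {12} × {x17} = {(12,x17)}
  {12} × {x18} = {(12,x18)}
  {12} × {x16, x18} = {(12,x16), (12,x18)}
  {12} × {x17, x18} = {(12,x17), (12,x18)}
  {12, 13} × {x17} = {(12,x17), (13,x17)}
  {12, 13} × {x18} = {(12,x18), (13,x18)}
  {12} × {x16, x17, x18} = {(12,x16), (12,x17), (12,x18)}
  {12, 13} × {x16, x18} = {(12,x16), (12,x18), (13,x16), (13,x18)}
  {12, 13} × {x17, x18} = {(12,x17), (12,x18), (13,x17), (13,x18)}
  {12, 13} × {x16, x17, x18} = {(12,x16), (12,x17), (12,x18), (13,x16), (13,x17), (13,x18)}
These 11 distinct sets form the basis B.
Close under arbitrary unions to get τ_{X×Y}; counting gives |τ_{X×Y}| = 18.


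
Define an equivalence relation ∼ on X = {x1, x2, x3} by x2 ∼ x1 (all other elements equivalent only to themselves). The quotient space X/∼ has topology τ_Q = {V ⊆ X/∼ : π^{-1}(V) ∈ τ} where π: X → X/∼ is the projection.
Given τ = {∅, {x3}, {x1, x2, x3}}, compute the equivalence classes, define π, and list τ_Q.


X/∼ = {[x1=x2], [x3]}; |τ_Q| = 3.

Equivalence classes: [x1=x2], [x3].
Quotient map π: X → X/∼ sends x1 ↦ [x1=x2], x2 ↦ [x1=x2], x3 ↦ [x3].
For each subset V ⊆ X/∼, compute π^{-1}(V) ⊆ X and check whether π^{-1}(V) ∈ τ. V is open in τ_Q iff π^{-1}(V) ∈ τ.
  V = {}: π^{-1}(V) = ∅ ∈ τ ✓.
  V = {[x1=x2]}: π^{-1}(V) = {x1, x2} ∉ τ ✗.
  V = {[x3]}: π^{-1}(V) = {x3} ∈ τ ✓.
  V = {[x1=x2], [x3]}: π^{-1}(V) = {x1, x2, x3} ∈ τ ✓.
Open sets in the quotient: τ_Q = {{}, {[x3]}, {[x1=x2], [x3]}} (3 elements).


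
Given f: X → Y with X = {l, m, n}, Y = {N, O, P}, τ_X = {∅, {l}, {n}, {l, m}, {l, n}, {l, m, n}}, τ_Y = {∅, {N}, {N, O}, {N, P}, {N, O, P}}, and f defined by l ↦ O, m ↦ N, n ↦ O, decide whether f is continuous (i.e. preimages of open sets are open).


f is NOT continuous.

Compute f^{-1}(U) for each U ∈ τ_Y:
  U = ∅: f^{-1}(U) = ∅ ∈ τ_X ✓.
  U = {N}: f^{-1}(U) = {m} ∉ τ_X ✗.
  U = {N, O}: f^{-1}(U) = {l, m, n} ∈ τ_X ✓.
  U = {N, P}: f^{-1}(U) = {m} ∉ τ_X ✗.
  U = {N, O, P}: f^{-1}(U) = {l, m, n} ∈ τ_X ✓.
Found U = {N} with f^{-1}(U) = {m} not in τ_X. Therefore f is NOT continuous.


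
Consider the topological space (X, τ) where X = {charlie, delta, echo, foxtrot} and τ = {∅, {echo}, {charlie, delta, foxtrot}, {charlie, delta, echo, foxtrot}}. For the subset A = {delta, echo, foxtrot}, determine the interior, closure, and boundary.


int(A) = {echo}, cl(A) = {charlie, delta, echo, foxtrot}, ∂A = {charlie, delta, foxtrot}.

Closed sets in (X, τ) are complements of opens:
  closed(X, τ) = {∅, {echo}, {charlie, delta, foxtrot}, {charlie, delta, echo, foxtrot}}.
int(A) = ⋃ {U ∈ τ : U ⊆ A}. Opens contained in A: ∅, {echo}.
Taking the union of these: int(A) = {echo}.
cl(A) = ⋂ {C closed : A ⊆ C}. Closed sets containing A: {charlie, delta, echo, foxtrot}.
Intersecting these: cl(A) = {charlie, delta, echo, foxtrot}.
∂A = cl(A) ∖ int(A) = {charlie, delta, echo, foxtrot} ∖ {echo} = {charlie, delta, foxtrot}.


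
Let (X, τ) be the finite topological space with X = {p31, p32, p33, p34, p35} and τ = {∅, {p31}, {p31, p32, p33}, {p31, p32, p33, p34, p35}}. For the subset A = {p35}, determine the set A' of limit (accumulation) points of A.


A' = {p34}

For each x ∈ X, list the open sets U ∈ τ with x ∈ U, then check whether U ∩ (A ∖ {x}) ≠ ∅ for every such U.
  x = p31: open {p31} ∋ x has {p31} ∩ (A ∖ {p31}) = ∅, so x is NOT a limit point.
  x = p32: open {p31, p32, p33} ∋ x has {p31, p32, p33} ∩ (A ∖ {p32}) = ∅, so x is NOT a limit point.
  x = p33: open {p31, p32, p33} ∋ x has {p31, p32, p33} ∩ (A ∖ {p33}) = ∅, so x is NOT a limit point.
  x = p34: opens ∋ x are {p31, p32, p33, p34, p35}; each meets A ∖ {p34}, so x IS a limit point.
  x = p35: open {p31, p32, p33, p34, p35} ∋ x has {p31, p32, p33, p34, p35} ∩ (A ∖ {p35}) = ∅, so x is NOT a limit point.
Collecting: A' = {p34}.


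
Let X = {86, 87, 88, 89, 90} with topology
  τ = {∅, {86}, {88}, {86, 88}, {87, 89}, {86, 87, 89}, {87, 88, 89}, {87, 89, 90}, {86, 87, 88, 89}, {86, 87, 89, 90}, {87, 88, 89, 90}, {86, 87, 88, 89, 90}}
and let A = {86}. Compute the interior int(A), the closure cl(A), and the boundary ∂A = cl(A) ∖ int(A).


int(A) = {86}, cl(A) = {86}, ∂A = ∅.

Closed sets in (X, τ) are complements of opens:
  closed(X, τ) = {∅, {86}, {88}, {90}, {86, 88}, {86, 90}, {88, 90}, {86, 88, 90}, {87, 89, 90}, {86, 87, 89, 90}, {87, 88, 89, 90}, {86, 87, 88, 89, 90}}.
int(A) = ⋃ {U ∈ τ : U ⊆ A}. Opens contained in A: ∅, {86}.
Taking the union of these: int(A) = {86}.
cl(A) = ⋂ {C closed : A ⊆ C}. Closed sets containing A: {86}, {86, 88}, {86, 90}, {86, 88, 90}, {86, 87, 89, 90}, {86, 87, 88, 89, 90}.
Intersecting these: cl(A) = {86}.
∂A = cl(A) ∖ int(A) = {86} ∖ {86} = ∅.


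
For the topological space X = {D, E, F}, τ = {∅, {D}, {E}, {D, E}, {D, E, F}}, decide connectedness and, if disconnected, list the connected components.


(X, τ) is connected.

Find clopen sets (U ∈ τ with X ∖ U ∈ τ):
  U = ∅, X ∖ U = {D, E, F} — both open, so U is clopen.
  U = {D, E, F}, X ∖ U = ∅ — both open, so U is clopen.
Only trivial clopens (∅ and X) exist, so (X, τ) is connected.
Compute connected components by grouping points that agree on all clopens:
  component: {D, E, F}


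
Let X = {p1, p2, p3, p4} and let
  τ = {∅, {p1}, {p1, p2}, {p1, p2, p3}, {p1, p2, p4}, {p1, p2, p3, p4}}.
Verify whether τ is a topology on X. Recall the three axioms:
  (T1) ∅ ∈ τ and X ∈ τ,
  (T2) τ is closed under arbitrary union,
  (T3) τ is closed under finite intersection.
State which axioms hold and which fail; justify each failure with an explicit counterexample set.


τ IS a topology on X.

Axiom (T1): ∅ ∈ τ? Yes; X ∈ τ? Yes.
Axiom (T2/T3): check pairwise unions and intersections of members of τ.
All pairwise intersections and unions checked — each lies in τ. Therefore τ satisfies (T1), (T2), (T3): it IS a topology on X.


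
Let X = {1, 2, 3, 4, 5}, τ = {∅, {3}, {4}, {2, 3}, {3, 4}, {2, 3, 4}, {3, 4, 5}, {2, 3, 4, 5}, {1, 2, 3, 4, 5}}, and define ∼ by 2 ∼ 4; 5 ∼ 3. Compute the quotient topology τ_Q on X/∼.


X/∼ = {[1], [2=4], [3=5]}; |τ_Q| = 3.

Equivalence classes: [1], [2=4], [3=5].
Quotient map π: X → X/∼ sends 1 ↦ [1], 2 ↦ [2=4], 3 ↦ [3=5], 4 ↦ [2=4], 5 ↦ [3=5].
For each subset V ⊆ X/∼, compute π^{-1}(V) ⊆ X and check whether π^{-1}(V) ∈ τ. V is open in τ_Q iff π^{-1}(V) ∈ τ.
  V = {}: π^{-1}(V) = ∅ ∈ τ ✓.
  V = {[1]}: π^{-1}(V) = {1} ∉ τ ✗.
  V = {[2=4]}: π^{-1}(V) = {2, 4} ∉ τ ✗.
  V = {[1], [2=4]}: π^{-1}(V) = {1, 2, 4} ∉ τ ✗.
  V = {[3=5]}: π^{-1}(V) = {3, 5} ∉ τ ✗.
  V = {[1], [3=5]}: π^{-1}(V) = {1, 3, 5} ∉ τ ✗.
  V = {[2=4], [3=5]}: π^{-1}(V) = {2, 3, 4, 5} ∈ τ ✓.
  V = {[1], [2=4], [3=5]}: π^{-1}(V) = {1, 2, 3, 4, 5} ∈ τ ✓.
Open sets in the quotient: τ_Q = {{}, {[2=4], [3=5]}, {[1], [2=4], [3=5]}} (3 elements).


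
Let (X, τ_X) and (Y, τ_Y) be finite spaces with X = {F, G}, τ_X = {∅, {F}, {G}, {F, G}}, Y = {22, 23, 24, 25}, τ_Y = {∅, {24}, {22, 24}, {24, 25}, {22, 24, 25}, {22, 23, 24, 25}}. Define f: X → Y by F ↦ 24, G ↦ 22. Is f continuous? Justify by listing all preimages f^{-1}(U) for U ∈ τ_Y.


f IS continuous.

Compute f^{-1}(U) for each U ∈ τ_Y:
  U = ∅: f^{-1}(U) = ∅ ∈ τ_X ✓.
  U = {24}: f^{-1}(U) = {F} ∈ τ_X ✓.
  U = {22, 24}: f^{-1}(U) = {F, G} ∈ τ_X ✓.
  U = {24, 25}: f^{-1}(U) = {F} ∈ τ_X ✓.
  U = {22, 24, 25}: f^{-1}(U) = {F, G} ∈ τ_X ✓.
  U = {22, 23, 24, 25}: f^{-1}(U) = {F, G} ∈ τ_X ✓.
Every preimage lies in τ_X, so f IS continuous.


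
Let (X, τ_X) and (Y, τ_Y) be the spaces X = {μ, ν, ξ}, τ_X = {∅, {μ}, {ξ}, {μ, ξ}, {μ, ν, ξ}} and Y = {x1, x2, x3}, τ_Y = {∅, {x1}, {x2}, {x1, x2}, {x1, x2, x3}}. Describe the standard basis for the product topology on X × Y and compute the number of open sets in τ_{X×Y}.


Basis B = {∅ × ∅, {μ} × {x1}, {μ} × {x2}, {ξ} × {x1}, {ξ} × {x2}, {μ} × {x1, x2}, {μ, ξ} × {x1}, {μ, ξ} × {x2}, {ξ} × {x1, x2}, {μ} × {x1, x2, x3}, {μ, ν, ξ} × {x1}, {μ, ν, ξ} × {x2}, {ξ} × {x1, x2, x3}, {μ, ξ} × {x1, x2}, {μ, ξ} × {x1, x2, x3}, {μ, ν, ξ} × {x1, x2}, {μ, ν, ξ} × {x1, x2, x3}}; |τ_{X×Y}| = 48.

Enumerate products U × V with U ∈ τ_X, V ∈ τ_Y (deduplicated):
  ∅ × ∅ = {} (∅)
  {μ} × {x1} = {(μ,x1)}
  {μ} × {x2} = {(μ,x2)}
  {ξ} × {x1} = {(ξ,x1)}
  {ξ} × {x2} = {(ξ,x2)}
  {μ} × {x1, x2} = {(μ,x1), (μ,x2)}
  {μ, ξ} × {x1} = {(μ,x1), (ξ,x1)}
  {μ, ξ} × {x2} = {(μ,x2), (ξ,x2)}
  {ξ} × {x1, x2} = {(ξ,x1), (ξ,x2)}
  {μ} × {x1, x2, x3} = {(μ,x1), (μ,x2), (μ,x3)}
  {μ, ν, ξ} × {x1} = {(μ,x1), (ν,x1), (ξ,x1)}
  {μ, ν, ξ} × {x2} = {(μ,x2), (ν,x2), (ξ,x2)}
  {ξ} × {x1, x2, x3} = {(ξ,x1), (ξ,x2), (ξ,x3)}
  {μ, ξ} × {x1, x2} = {(μ,x1), (μ,x2), (ξ,x1), (ξ,x2)}
  {μ, ξ} × {x1, x2, x3} = {(μ,x1), (μ,x2), (μ,x3), (ξ,x1), (ξ,x2), (ξ,x3)}
  {μ, ν, ξ} × {x1, x2} = {(μ,x1), (μ,x2), (ν,x1), (ν,x2), (ξ,x1), (ξ,x2)}
  {μ, ν, ξ} × {x1, x2, x3} = {(μ,x1), (μ,x2), (μ,x3), (ν,x1), (ν,x2), (ν,x3), (ξ,x1), (ξ,x2), (ξ,x3)}
These 17 distinct sets form the basis B.
Close under arbitrary unions to get τ_{X×Y}; counting gives |τ_{X×Y}| = 48.


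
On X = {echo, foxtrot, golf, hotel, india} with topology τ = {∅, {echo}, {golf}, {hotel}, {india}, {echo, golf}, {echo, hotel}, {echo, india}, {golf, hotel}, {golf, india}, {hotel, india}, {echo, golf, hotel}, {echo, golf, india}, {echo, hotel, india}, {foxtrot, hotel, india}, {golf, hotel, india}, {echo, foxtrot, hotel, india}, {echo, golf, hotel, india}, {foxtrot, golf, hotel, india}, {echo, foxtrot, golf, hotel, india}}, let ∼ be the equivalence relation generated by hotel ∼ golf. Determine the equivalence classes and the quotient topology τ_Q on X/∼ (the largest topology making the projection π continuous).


X/∼ = {[echo], [foxtrot], [golf=hotel], [india]}; |τ_Q| = 10.

Equivalence classes: [echo], [foxtrot], [golf=hotel], [india].
Quotient map π: X → X/∼ sends echo ↦ [echo], foxtrot ↦ [foxtrot], golf ↦ [golf=hotel], hotel ↦ [golf=hotel], india ↦ [india].
For each subset V ⊆ X/∼, compute π^{-1}(V) ⊆ X and check whether π^{-1}(V) ∈ τ. V is open in τ_Q iff π^{-1}(V) ∈ τ.
  V = {}: π^{-1}(V) = ∅ ∈ τ ✓.
  V = {[echo]}: π^{-1}(V) = {echo} ∈ τ ✓.
  V = {[foxtrot]}: π^{-1}(V) = {foxtrot} ∉ τ ✗.
  V = {[echo], [foxtrot]}: π^{-1}(V) = {echo, foxtrot} ∉ τ ✗.
  V = {[golf=hotel]}: π^{-1}(V) = {golf, hotel} ∈ τ ✓.
  V = {[echo], [golf=hotel]}: π^{-1}(V) = {echo, golf, hotel} ∈ τ ✓.
  V = {[foxtrot], [golf=hotel]}: π^{-1}(V) = {foxtrot, golf, hotel} ∉ τ ✗.
  V = {[echo], [foxtrot], [golf=hotel]}: π^{-1}(V) = {echo, foxtrot, golf, hotel} ∉ τ ✗.
  V = {[india]}: π^{-1}(V) = {india} ∈ τ ✓.
  V = {[echo], [india]}: π^{-1}(V) = {echo, india} ∈ τ ✓.
  V = {[foxtrot], [india]}: π^{-1}(V) = {foxtrot, india} ∉ τ ✗.
  V = {[echo], [foxtrot], [india]}: π^{-1}(V) = {echo, foxtrot, india} ∉ τ ✗.
  V = {[golf=hotel], [india]}: π^{-1}(V) = {golf, hotel, india} ∈ τ ✓.
  V = {[echo], [golf=hotel], [india]}: π^{-1}(V) = {echo, golf, hotel, india} ∈ τ ✓.
  V = {[foxtrot], [golf=hotel], [india]}: π^{-1}(V) = {foxtrot, golf, hotel, india} ∈ τ ✓.
  V = {[echo], [foxtrot], [golf=hotel], [india]}: π^{-1}(V) = {echo, foxtrot, golf, hotel, india} ∈ τ ✓.
Open sets in the quotient: τ_Q = {{}, {[echo]}, {[golf=hotel]}, {[echo], [golf=hotel]}, {[india]}, {[echo], [india]}, {[golf=hotel], [india]}, {[echo], [golf=hotel], [india]}, {[foxtrot], [golf=hotel], [india]}, {[echo], [foxtrot], [golf=hotel], [india]}} (10 elements).


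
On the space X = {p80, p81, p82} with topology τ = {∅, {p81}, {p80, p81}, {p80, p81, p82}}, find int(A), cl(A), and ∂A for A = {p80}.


int(A) = ∅, cl(A) = {p80, p82}, ∂A = {p80, p82}.

Closed sets in (X, τ) are complements of opens:
  closed(X, τ) = {∅, {p82}, {p80, p82}, {p80, p81, p82}}.
int(A) = ⋃ {U ∈ τ : U ⊆ A}. Opens contained in A: ∅.
Taking the union of these: int(A) = ∅.
cl(A) = ⋂ {C closed : A ⊆ C}. Closed sets containing A: {p80, p82}, {p80, p81, p82}.
Intersecting these: cl(A) = {p80, p82}.
∂A = cl(A) ∖ int(A) = {p80, p82} ∖ ∅ = {p80, p82}.


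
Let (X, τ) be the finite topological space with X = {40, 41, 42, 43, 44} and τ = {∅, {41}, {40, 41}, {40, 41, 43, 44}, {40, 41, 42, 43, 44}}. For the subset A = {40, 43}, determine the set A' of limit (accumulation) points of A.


A' = {42, 43, 44}

For each x ∈ X, list the open sets U ∈ τ with x ∈ U, then check whether U ∩ (A ∖ {x}) ≠ ∅ for every such U.
  x = 40: open {40, 41} ∋ x has {40, 41} ∩ (A ∖ {40}) = ∅, so x is NOT a limit point.
  x = 41: open {41} ∋ x has {41} ∩ (A ∖ {41}) = ∅, so x is NOT a limit point.
  x = 42: opens ∋ x are {40, 41, 42, 43, 44}; each meets A ∖ {42}, so x IS a limit point.
  x = 43: opens ∋ x are {40, 41, 43, 44}, {40, 41, 42, 43, 44}; each meets A ∖ {43}, so x IS a limit point.
  x = 44: opens ∋ x are {40, 41, 43, 44}, {40, 41, 42, 43, 44}; each meets A ∖ {44}, so x IS a limit point.
Collecting: A' = {42, 43, 44}.


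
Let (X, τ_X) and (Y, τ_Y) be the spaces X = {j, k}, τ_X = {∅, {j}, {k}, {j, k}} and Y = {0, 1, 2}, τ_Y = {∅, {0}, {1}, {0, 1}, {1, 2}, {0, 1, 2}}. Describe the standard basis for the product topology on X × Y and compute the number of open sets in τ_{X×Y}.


Basis B = {∅ × ∅, {j} × {0}, {j} × {1}, {k} × {0}, {k} × {1}, {j} × {0, 1}, {j, k} × {0}, {j} × {1, 2}, {j, k} × {1}, {k} × {0, 1}, {k} × {1, 2}, {j} × {0, 1, 2}, {k} × {0, 1, 2}, {j, k} × {0, 1}, {j, k} × {1, 2}, {j, k} × {0, 1, 2}}; |τ_{X×Y}| = 36.

Enumerate products U × V with U ∈ τ_X, V ∈ τ_Y (deduplicated):
  ∅ × ∅ = {} (∅)
  {j} × {0} = {(j,0)}
  {j} × {1} = {(j,1)}
  {k} × {0} = {(k,0)}
  {k} × {1} = {(k,1)}
  {j} × {0, 1} = {(j,0), (j,1)}
  {j, k} × {0} = {(j,0), (k,0)}
  {j} × {1, 2} = {(j,1), (j,2)}
  {j, k} × {1} = {(j,1), (k,1)}
  {k} × {0, 1} = {(k,0), (k,1)}
  {k} × {1, 2} = {(k,1), (k,2)}
  {j} × {0, 1, 2} = {(j,0), (j,1), (j,2)}
  {k} × {0, 1, 2} = {(k,0), (k,1), (k,2)}
  {j, k} × {0, 1} = {(j,0), (j,1), (k,0), (k,1)}
  {j, k} × {1, 2} = {(j,1), (j,2), (k,1), (k,2)}
  {j, k} × {0, 1, 2} = {(j,0), (j,1), (j,2), (k,0), (k,1), (k,2)}
These 16 distinct sets form the basis B.
Close under arbitrary unions to get τ_{X×Y}; counting gives |τ_{X×Y}| = 36.


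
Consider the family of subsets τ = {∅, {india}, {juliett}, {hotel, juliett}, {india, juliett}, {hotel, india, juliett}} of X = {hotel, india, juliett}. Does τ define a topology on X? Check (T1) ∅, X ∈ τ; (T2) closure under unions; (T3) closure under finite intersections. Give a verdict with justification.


τ IS a topology on X.

Axiom (T1): ∅ ∈ τ? Yes; X ∈ τ? Yes.
Axiom (T2/T3): check pairwise unions and intersections of members of τ.
All pairwise intersections and unions checked — each lies in τ. Therefore τ satisfies (T1), (T2), (T3): it IS a topology on X.


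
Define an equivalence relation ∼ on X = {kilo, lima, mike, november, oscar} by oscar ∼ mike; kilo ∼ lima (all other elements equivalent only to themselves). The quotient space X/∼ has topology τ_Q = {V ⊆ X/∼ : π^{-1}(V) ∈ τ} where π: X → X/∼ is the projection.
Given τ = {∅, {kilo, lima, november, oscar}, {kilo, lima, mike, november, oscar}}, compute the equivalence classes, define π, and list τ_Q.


X/∼ = {[kilo=lima], [mike=oscar], [november]}; |τ_Q| = 2.

Equivalence classes: [kilo=lima], [mike=oscar], [november].
Quotient map π: X → X/∼ sends kilo ↦ [kilo=lima], lima ↦ [kilo=lima], mike ↦ [mike=oscar], november ↦ [november], oscar ↦ [mike=oscar].
For each subset V ⊆ X/∼, compute π^{-1}(V) ⊆ X and check whether π^{-1}(V) ∈ τ. V is open in τ_Q iff π^{-1}(V) ∈ τ.
  V = {}: π^{-1}(V) = ∅ ∈ τ ✓.
  V = {[kilo=lima]}: π^{-1}(V) = {kilo, lima} ∉ τ ✗.
  V = {[mike=oscar]}: π^{-1}(V) = {mike, oscar} ∉ τ ✗.
  V = {[kilo=lima], [mike=oscar]}: π^{-1}(V) = {kilo, lima, mike, oscar} ∉ τ ✗.
  V = {[november]}: π^{-1}(V) = {november} ∉ τ ✗.
  V = {[kilo=lima], [november]}: π^{-1}(V) = {kilo, lima, november} ∉ τ ✗.
  V = {[mike=oscar], [november]}: π^{-1}(V) = {mike, november, oscar} ∉ τ ✗.
  V = {[kilo=lima], [mike=oscar], [november]}: π^{-1}(V) = {kilo, lima, mike, november, oscar} ∈ τ ✓.
Open sets in the quotient: τ_Q = {{}, {[kilo=lima], [mike=oscar], [november]}} (2 elements).
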